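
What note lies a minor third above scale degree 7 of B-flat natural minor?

Scale degree 7 of Bb natural minor is Ab.
A minor third (3 semitones) above Ab lands on the letter C, giving Cb.

Cb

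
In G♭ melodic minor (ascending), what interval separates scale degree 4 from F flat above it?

perfect fourth

Scale degree 4 of Gb melodic minor (ascending) is Cb.
Cb up to Fb: letters C→F make it a fourth; 5 semitones makes it perfect.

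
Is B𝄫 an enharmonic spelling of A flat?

No

Bbb is pitch class 9; Ab is pitch class 8.
The pitch classes differ (9 vs. 8), so they are not enharmonic equivalents.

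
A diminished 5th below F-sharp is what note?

A fifth below F lands on the letter B.
A diminished fifth spans 6 semitones, so F# moves to pitch class 0. On the letter B that is B#.

B#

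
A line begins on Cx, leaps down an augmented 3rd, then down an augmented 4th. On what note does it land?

An augmented third down from C## is A (letter A, 5 semitones down).
An augmented fourth down from A is Eb (letter E, 6 semitones down).

Eb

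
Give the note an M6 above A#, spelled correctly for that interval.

A sixth above A lands on the letter F.
A major sixth spans 9 semitones, so A# moves to pitch class 7. On the letter F that is F##.

F##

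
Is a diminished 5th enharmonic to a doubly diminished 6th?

Yes

A diminished fifth spans 6 semitones; a doubly diminished sixth spans 6.
They are enharmonically equivalent.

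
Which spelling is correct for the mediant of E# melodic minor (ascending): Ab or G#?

G#

Each scale degree takes a distinct letter name. Degree 3 of a scale on E must use the letter G.
G# and Ab are enharmonically the same pitch, but only G# uses the letter G, so it is the correct spelling here.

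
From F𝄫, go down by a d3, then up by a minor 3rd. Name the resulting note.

Fb

A diminished third down from Fbb is Db (letter D, 2 semitones down).
A minor third up from Db is Fb (letter F, 3 semitones up).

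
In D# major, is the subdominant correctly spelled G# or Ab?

G#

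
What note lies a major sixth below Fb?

Abb

A sixth below F lands on the letter A.
A major sixth spans 9 semitones, so Fb moves to pitch class 7. On the letter A that is Abb.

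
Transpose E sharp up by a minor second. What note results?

F#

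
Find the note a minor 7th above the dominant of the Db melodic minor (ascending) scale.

The dominant of Db melodic minor (ascending) is Ab.
A minor seventh (10 semitones) above Ab lands on the letter G, giving Gb.

Gb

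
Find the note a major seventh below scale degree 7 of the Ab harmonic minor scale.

Ab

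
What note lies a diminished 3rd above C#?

Eb

C up a major third is E, so the target letter is E.
From C#, a diminished third is 2 semitones up: Eb.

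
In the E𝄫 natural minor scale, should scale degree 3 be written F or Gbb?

Each scale degree takes a distinct letter name. Degree 3 of a scale on E must use the letter G.
Gbb and F are enharmonically the same pitch, but only Gbb uses the letter G, so it is the correct spelling here.

Gbb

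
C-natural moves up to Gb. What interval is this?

diminished fifth

Counting letters C–D–E–F–G gives a fifth.
C→Gb = 6 semitones, 1 narrower than the perfect fifth (7), so diminished.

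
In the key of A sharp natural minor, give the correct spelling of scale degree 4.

The A# natural minor scale runs A# B# C# D# E# F# G#.
Degree 4 is D#.

D#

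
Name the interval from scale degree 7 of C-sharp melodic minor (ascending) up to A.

Scale degree 7 of C# melodic minor (ascending) is B#.
B# up to A: letters B→A make it a seventh; 9 semitones makes it diminished.

diminished seventh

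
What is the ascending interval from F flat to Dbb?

The letter names run F→D, a span of 5 letter steps, so the interval is some kind of sixth.
Fb to Dbb is 8 semitones. A major sixth is 9, so 8 makes it minor.

minor sixth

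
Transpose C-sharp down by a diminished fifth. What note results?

F##

C down a perfect fifth is F, so the target letter is F.
From C#, a diminished fifth is 6 semitones down: F##.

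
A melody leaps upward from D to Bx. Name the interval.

Counting letters D–E–F–G–A–B gives a sixth.
D→B## = 11 semitones, 2 wider than the major sixth (9), so doubly augmented.

doubly augmented sixth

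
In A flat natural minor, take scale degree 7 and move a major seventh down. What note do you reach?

Scale degree 7 of Ab natural minor is Gb.
A major seventh (11 semitones) below Gb lands on the letter A, giving Abb.

Abb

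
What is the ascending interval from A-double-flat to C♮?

augmented third

Counting letters A–B–C gives a third.
Abb→C = 5 semitones, 1 wider than the major third (4), so augmented.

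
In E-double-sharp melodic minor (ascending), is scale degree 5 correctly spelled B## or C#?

B##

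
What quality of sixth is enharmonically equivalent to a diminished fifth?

A diminished fifth spans 6 semitones.
A sixth spanning 6 semitones is doubly diminished (the major sixth is 9).

doubly diminished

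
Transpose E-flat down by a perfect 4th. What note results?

Bb

E down a perfect fourth is B, so the target letter is B.
From Eb, a perfect fourth is 5 semitones down: Bb.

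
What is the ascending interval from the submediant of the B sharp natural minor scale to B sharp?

The submediant of B# natural minor is G#.
G# up to B#: letters G→B make it a third; 4 semitones makes it major.

major third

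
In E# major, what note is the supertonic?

F##

The E# major scale runs E# F## G## A# B# C## D##.
Degree 2 is F##.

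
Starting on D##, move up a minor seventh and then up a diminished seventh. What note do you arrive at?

A minor seventh up from D## is C## (letter C, 10 semitones up).
A diminished seventh up from C## is B (letter B, 9 semitones up).

B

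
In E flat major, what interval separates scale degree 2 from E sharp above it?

Scale degree 2 of Eb major is F.
F up to E#: letters F→E make it a seventh; 12 semitones makes it augmented.

augmented seventh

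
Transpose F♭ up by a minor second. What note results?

A second above F lands on the letter G.
A minor second spans 1 semitone, so Fb moves to pitch class 5. On the letter G that is Gbb.

Gbb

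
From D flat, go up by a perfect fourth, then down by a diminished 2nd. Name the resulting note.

F#

A perfect fourth up from Db is Gb (letter G, 5 semitones up).
A diminished second down from Gb is F# (letter F, 0 semitones down).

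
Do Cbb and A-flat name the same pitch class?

No

Cbb is pitch class 10; Ab is pitch class 8.
The pitch classes differ (10 vs. 8), so they are not enharmonic equivalents.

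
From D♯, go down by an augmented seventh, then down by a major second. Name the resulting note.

Db

An augmented seventh down from D# is Eb (letter E, 12 semitones down).
A major second down from Eb is Db (letter D, 2 semitones down).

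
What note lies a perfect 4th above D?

G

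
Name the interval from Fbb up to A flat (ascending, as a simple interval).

augmented third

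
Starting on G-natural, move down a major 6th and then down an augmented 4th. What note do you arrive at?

A major sixth down from G is Bb (letter B, 9 semitones down).
An augmented fourth down from Bb is Fb (letter F, 6 semitones down).

Fb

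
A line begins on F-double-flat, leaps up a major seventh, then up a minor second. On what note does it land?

Fbb

A major seventh up from Fbb is Ebb (letter E, 11 semitones up).
A minor second up from Ebb is Fbb (letter F, 1 semitone up).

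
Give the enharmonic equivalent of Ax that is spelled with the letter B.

B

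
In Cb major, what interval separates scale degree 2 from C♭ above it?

minor seventh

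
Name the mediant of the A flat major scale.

C

Degree 3 takes the letter 2 steps above A, which is C.
In major, degree 3 sits 4 semitones above the tonic. Ab + 4 semitones is pitch class 0, spelled on C as C.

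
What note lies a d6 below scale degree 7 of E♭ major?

F##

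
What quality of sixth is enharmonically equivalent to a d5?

A diminished fifth spans 6 semitones.
A sixth spanning 6 semitones is doubly diminished (the major sixth is 9).

doubly diminished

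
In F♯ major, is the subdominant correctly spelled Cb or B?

B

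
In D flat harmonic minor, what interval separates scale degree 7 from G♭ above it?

Scale degree 7 of Db harmonic minor is C.
C up to Gb: letters C→G make it a fifth; 6 semitones makes it diminished.

diminished fifth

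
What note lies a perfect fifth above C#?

G#

A fifth above C lands on the letter G.
A perfect fifth spans 7 semitones, so C# moves to pitch class 8. On the letter G that is G#.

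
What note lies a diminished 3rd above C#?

C up a major third is E, so the target letter is E.
From C#, a diminished third is 2 semitones up: Eb.

Eb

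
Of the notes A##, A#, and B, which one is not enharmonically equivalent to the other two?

In 12-tone equal temperament, enharmonic equivalents share a pitch class. A## is pitch class 11; A# is pitch class 10; B is pitch class 11.
A## and B share pitch class 11, while A# is pitch class 10.

A#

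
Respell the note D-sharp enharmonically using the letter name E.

Eb

D# is pitch class 3. The letter E alone is pitch class 4.
To reach pitch class 3 from E requires an offset of -1 semitone, i.e. flat: Eb.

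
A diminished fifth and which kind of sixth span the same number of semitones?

A diminished fifth spans 6 semitones.
A sixth spanning 6 semitones is doubly diminished (the major sixth is 9).

doubly diminished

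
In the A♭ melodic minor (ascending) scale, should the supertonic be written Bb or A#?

Bb

Each scale degree takes a distinct letter name. Degree 2 of a scale on A must use the letter B.
Bb and A# are enharmonically the same pitch, but only Bb uses the letter B, so it is the correct spelling here.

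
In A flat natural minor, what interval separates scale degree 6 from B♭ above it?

Scale degree 6 of Ab natural minor is Fb.
Fb up to Bb: letters F→B make it a fourth; 6 semitones makes it augmented.

augmented fourth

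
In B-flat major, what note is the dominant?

F

Degree 5 takes the letter 4 steps above B, which is F.
In major, degree 5 sits 7 semitones above the tonic. Bb + 7 semitones is pitch class 5, spelled on F as F.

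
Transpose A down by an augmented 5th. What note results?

A down a perfect fifth is D, so the target letter is D.
From A, an augmented fifth is 8 semitones down: Db.

Db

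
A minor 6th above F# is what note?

A sixth above F lands on the letter D.
A minor sixth spans 8 semitones, so F# moves to pitch class 2. On the letter D that is D.

D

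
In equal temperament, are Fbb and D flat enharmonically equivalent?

Fbb is pitch class 3; Db is pitch class 1.
The pitch classes differ (3 vs. 1), so they are not enharmonic equivalents.

No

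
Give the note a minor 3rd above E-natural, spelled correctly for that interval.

E up a major third is G#, so the target letter is G.
From E, a minor third is 3 semitones up: G.

G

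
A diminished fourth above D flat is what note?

D up a perfect fourth is G, so the target letter is G.
From Db, a diminished fourth is 4 semitones up: Gbb.

Gbb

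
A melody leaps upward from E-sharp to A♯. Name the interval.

perfect fourth

The letter names run E→A, a span of 3 letter steps, so the interval is some kind of fourth.
E# to A# is 5 semitones. A perfect fourth is 5, so 5 makes it perfect.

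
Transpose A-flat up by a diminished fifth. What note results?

Ebb

A up a perfect fifth is E, so the target letter is E.
From Ab, a diminished fifth is 6 semitones up: Ebb.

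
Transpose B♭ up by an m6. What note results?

A sixth above B lands on the letter G.
A minor sixth spans 8 semitones, so Bb moves to pitch class 6. On the letter G that is Gb.

Gb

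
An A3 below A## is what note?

A down a major third is F, so the target letter is F.
From A##, an augmented third is 5 semitones down: F#.

F#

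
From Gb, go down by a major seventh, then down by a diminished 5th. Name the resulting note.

Db

A major seventh down from Gb is Abb (letter A, 11 semitones down).
A diminished fifth down from Abb is Db (letter D, 6 semitones down).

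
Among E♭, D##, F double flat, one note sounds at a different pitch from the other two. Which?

D##

In 12-tone equal temperament, enharmonic equivalents share a pitch class. Eb is pitch class 3; D## is pitch class 4; Fbb is pitch class 3.
Eb and Fbb share pitch class 3, while D## is pitch class 4.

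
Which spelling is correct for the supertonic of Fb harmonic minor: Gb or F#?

Each scale degree takes a distinct letter name. Degree 2 of a scale on F must use the letter G.
Gb and F# are enharmonically the same pitch, but only Gb uses the letter G, so it is the correct spelling here.

Gb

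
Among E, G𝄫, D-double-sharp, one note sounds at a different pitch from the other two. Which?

Gbb

In 12-tone equal temperament, enharmonic equivalents share a pitch class. E is pitch class 4; Gbb is pitch class 5; D## is pitch class 4.
E and D## share pitch class 4, while Gbb is pitch class 5.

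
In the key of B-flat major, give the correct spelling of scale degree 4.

The Bb major scale runs Bb C D Eb F G A.
Degree 4 is Eb.

Eb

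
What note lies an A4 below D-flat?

A fourth below D lands on the letter A.
An augmented fourth spans 6 semitones, so Db moves to pitch class 7. On the letter A that is Abb.

Abb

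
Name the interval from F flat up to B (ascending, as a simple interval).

doubly augmented fourth

Counting letters F–G–A–B gives a fourth.
Fb→B = 7 semitones, 2 wider than the perfect fourth (5), so doubly augmented.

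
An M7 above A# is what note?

A up a major seventh is G#, so the target letter is G.
From A#, a major seventh is 11 semitones up: G##.

G##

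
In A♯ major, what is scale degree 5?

E#

Degree 5 takes the letter 4 steps above A, which is E.
In major, degree 5 sits 7 semitones above the tonic. A# + 7 semitones is pitch class 5, spelled on E as E#.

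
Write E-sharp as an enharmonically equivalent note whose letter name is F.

F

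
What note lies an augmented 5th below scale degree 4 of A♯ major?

Scale degree 4 of A# major is D#.
An augmented fifth (8 semitones) below D# lands on the letter G, giving G.

G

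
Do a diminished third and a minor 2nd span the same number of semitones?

A diminished third spans 2 semitones; a minor second spans 1.
The spans differ, so they are not enharmonic equivalents.

No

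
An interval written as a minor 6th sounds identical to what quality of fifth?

augmented

A minor sixth spans 8 semitones.
A fifth spanning 8 semitones is augmented (the perfect fifth is 7).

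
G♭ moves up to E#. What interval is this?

The letter names run G→E, a span of 5 letter steps, so the interval is some kind of sixth.
Gb to E# is 11 semitones. A major sixth is 9, so 11 makes it doubly augmented.

doubly augmented sixth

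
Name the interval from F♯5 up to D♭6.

Counting letters F–G–A–B–C–D gives a sixth.
F#→Db = 7 semitones, 2 narrower than the major sixth (9), so diminished.

diminished sixth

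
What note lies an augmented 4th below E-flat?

Bbb

A fourth below E lands on the letter B.
An augmented fourth spans 6 semitones, so Eb moves to pitch class 9. On the letter B that is Bbb.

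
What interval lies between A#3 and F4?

diminished sixth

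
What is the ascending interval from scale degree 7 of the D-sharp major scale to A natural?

Scale degree 7 of D# major is C##.
C## up to A: letters C→A make it a sixth; 7 semitones makes it diminished.

diminished sixth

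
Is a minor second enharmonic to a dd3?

A minor second spans 1 semitone; a doubly diminished third spans 1.
They are enharmonically equivalent.

Yes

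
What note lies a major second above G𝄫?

Abb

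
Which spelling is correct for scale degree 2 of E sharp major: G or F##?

Each scale degree takes a distinct letter name. Degree 2 of a scale on E must use the letter F.
F## and G are enharmonically the same pitch, but only F## uses the letter F, so it is the correct spelling here.

F##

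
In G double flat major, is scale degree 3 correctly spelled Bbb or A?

Bbb

Each scale degree takes a distinct letter name. Degree 3 of a scale on G must use the letter B.
Bbb and A are enharmonically the same pitch, but only Bbb uses the letter B, so it is the correct spelling here.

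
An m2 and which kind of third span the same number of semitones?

A minor second spans 1 semitone.
A third spanning 1 semitone is doubly diminished (the major third is 4).

doubly diminished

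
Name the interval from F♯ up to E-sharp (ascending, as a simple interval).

major seventh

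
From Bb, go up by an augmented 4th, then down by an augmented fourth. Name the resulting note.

An augmented fourth up from Bb is E (letter E, 6 semitones up).
An augmented fourth down from E is Bb (letter B, 6 semitones down).

Bb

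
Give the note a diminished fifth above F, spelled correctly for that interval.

Cb

F up a perfect fifth is C, so the target letter is C.
From F, a diminished fifth is 6 semitones up: Cb.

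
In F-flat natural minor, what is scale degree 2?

Gb

Degree 2 takes the letter 1 step above F, which is G.
In natural minor, degree 2 sits 2 semitones above the tonic. Fb + 2 semitones is pitch class 6, spelled on G as Gb.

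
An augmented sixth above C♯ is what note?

C up a major sixth is A, so the target letter is A.
From C#, an augmented sixth is 10 semitones up: A##.

A##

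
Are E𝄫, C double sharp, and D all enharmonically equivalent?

Yes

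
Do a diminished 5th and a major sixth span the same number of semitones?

A diminished fifth spans 6 semitones; a major sixth spans 9.
The spans differ, so they are not enharmonic equivalents.

No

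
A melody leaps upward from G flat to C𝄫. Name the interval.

diminished fourth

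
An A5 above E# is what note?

E up a perfect fifth is B, so the target letter is B.
From E#, an augmented fifth is 8 semitones up: B##.

B##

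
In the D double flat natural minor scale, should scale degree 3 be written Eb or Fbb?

Fbb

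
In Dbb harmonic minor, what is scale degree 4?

Gbb

Degree 4 takes the letter 3 steps above D, which is G.
In harmonic minor, degree 4 sits 5 semitones above the tonic. Dbb + 5 semitones is pitch class 5, spelled on G as Gbb.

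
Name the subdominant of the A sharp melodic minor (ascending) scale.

D#

The A# melodic minor (ascending) scale runs A# B# C# D# E# F## G##.
Degree 4 is D#.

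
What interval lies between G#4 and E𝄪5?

The letter names run G→E, a span of 5 letter steps, so the interval is some kind of sixth.
G# to E## is 10 semitones. A major sixth is 9, so 10 makes it augmented.

augmented sixth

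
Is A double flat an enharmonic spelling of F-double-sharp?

Yes

Abb = pitch class 7 and F## = pitch class 7 — the same pitch class, so they are enharmonic equivalents.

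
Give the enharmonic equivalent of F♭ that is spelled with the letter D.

D##

Fb is pitch class 4. The letter D alone is pitch class 2.
To reach pitch class 4 from D requires an offset of +2 semitones, i.e. double sharp: D##.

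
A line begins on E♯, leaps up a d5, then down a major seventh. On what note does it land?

A diminished fifth up from E# is B (letter B, 6 semitones up).
A major seventh down from B is C (letter C, 11 semitones down).

C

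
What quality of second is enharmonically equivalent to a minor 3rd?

augmented

A minor third spans 3 semitones.
A second spanning 3 semitones is augmented (the major second is 2).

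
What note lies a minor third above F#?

A third above F lands on the letter A.
A minor third spans 3 semitones, so F# moves to pitch class 9. On the letter A that is A.

A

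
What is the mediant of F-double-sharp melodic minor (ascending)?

The F## melodic minor (ascending) scale runs F## G## A# B# C## D## E##.
Degree 3 is A#.

A#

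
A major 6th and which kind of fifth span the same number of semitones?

doubly augmented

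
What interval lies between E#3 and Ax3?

Counting letters E–F–G–A gives a fourth.
E#→A## = 6 semitones, 1 wider than the perfect fourth (5), so augmented.

augmented fourth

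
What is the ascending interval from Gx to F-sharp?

diminished seventh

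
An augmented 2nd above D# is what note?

E##

D up a major second is E, so the target letter is E.
From D#, an augmented second is 3 semitones up: E##.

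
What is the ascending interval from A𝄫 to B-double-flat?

Counting letters A–B gives a second.
Abb→Bbb = 2 semitones, exactly the major second.

major second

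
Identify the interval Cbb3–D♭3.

The letter names run C→D, a span of 1 letter step, so the interval is some kind of second.
Cbb to Db is 3 semitones. A major second is 2, so 3 makes it augmented.

augmented second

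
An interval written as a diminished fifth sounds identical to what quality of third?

doubly augmented

A diminished fifth spans 6 semitones.
A third spanning 6 semitones is doubly augmented (the major third is 4).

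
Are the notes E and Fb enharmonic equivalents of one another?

Yes

E = pitch class 4 and Fb = pitch class 4 — the same pitch class, so they are enharmonic equivalents.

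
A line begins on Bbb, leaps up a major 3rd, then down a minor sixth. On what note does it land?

A major third up from Bbb is Db (letter D, 4 semitones up).
A minor sixth down from Db is F (letter F, 8 semitones down).

F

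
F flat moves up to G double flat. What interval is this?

minor second

The letter names run F→G, a span of 1 letter step, so the interval is some kind of second.
Fb to Gbb is 1 semitone. A major second is 2, so 1 makes it minor.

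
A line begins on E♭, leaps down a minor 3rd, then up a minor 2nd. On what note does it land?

Db

A minor third down from Eb is C (letter C, 3 semitones down).
A minor second up from C is Db (letter D, 1 semitone up).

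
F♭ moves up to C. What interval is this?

The letter names run F→C, a span of 4 letter steps, so the interval is some kind of fifth.
Fb to C is 8 semitones. A perfect fifth is 7, so 8 makes it augmented.

augmented fifth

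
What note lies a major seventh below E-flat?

E down a major seventh is F, so the target letter is F.
From Eb, a major seventh is 11 semitones down: Fb.

Fb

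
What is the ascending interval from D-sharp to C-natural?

diminished seventh

Counting letters D–E–F–G–A–B–C gives a seventh.
D#→C = 9 semitones, 2 narrower than the major seventh (11), so diminished.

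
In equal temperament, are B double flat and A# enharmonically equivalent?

No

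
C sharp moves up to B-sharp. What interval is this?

Counting letters C–D–E–F–G–A–B gives a seventh.
C#→B# = 11 semitones, exactly the major seventh.

major seventh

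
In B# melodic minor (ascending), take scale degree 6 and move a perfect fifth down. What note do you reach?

C##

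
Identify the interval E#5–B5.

diminished fifth

The letter names run E→B, a span of 4 letter steps, so the interval is some kind of fifth.
E# to B is 6 semitones. A perfect fifth is 7, so 6 makes it diminished.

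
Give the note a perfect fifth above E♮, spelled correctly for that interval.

B

E up a perfect fifth is B, so the target letter is B.
From E, a perfect fifth is 7 semitones up: B.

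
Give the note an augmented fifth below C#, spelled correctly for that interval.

F

C down a perfect fifth is F, so the target letter is F.
From C#, an augmented fifth is 8 semitones down: F.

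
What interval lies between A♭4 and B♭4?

The letter names run A→B, a span of 1 letter step, so the interval is some kind of second.
Ab to Bb is 2 semitones. A major second is 2, so 2 makes it major.

major second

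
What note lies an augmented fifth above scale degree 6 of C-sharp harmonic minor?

E#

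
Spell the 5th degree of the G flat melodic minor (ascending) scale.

Db

The Gb melodic minor (ascending) scale runs Gb Ab Bbb Cb Db Eb F.
Degree 5 is Db.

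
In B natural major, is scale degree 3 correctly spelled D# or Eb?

D#

Each scale degree takes a distinct letter name. Degree 3 of a scale on B must use the letter D.
D# and Eb are enharmonically the same pitch, but only D# uses the letter D, so it is the correct spelling here.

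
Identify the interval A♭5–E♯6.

doubly augmented fifth

The letter names run A→E, a span of 4 letter steps, so the interval is some kind of fifth.
Ab to E# is 9 semitones. A perfect fifth is 7, so 9 makes it doubly augmented.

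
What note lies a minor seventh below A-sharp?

B#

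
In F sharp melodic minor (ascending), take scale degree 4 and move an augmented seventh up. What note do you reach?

A##

Scale degree 4 of F# melodic minor (ascending) is B.
An augmented seventh (12 semitones) above B lands on the letter A, giving A##.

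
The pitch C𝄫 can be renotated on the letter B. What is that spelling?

Cbb is pitch class 10. The letter B alone is pitch class 11.
To reach pitch class 10 from B requires an offset of -1 semitone, i.e. flat: Bb.

Bb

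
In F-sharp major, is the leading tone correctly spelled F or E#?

Each scale degree takes a distinct letter name. Degree 7 of a scale on F must use the letter E.
E# and F are enharmonically the same pitch, but only E# uses the letter E, so it is the correct spelling here.

E#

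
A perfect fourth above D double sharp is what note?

G##

D up a perfect fourth is G, so the target letter is G.
From D##, a perfect fourth is 5 semitones up: G##.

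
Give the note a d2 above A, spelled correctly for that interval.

A up a major second is B, so the target letter is B.
From A, a diminished second is 0 semitones up: Bbb.

Bbb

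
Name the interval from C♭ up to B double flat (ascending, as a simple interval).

Counting letters C–D–E–F–G–A–B gives a seventh.
Cb→Bbb = 10 semitones, 1 narrower than the major seventh (11), so minor.

minor seventh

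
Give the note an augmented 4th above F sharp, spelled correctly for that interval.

B#

F up a perfect fourth is Bb, so the target letter is B.
From F#, an augmented fourth is 6 semitones up: B#.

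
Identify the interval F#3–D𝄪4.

The letter names run F→D, a span of 5 letter steps, so the interval is some kind of sixth.
F# to D## is 10 semitones. A major sixth is 9, so 10 makes it augmented.

augmented sixth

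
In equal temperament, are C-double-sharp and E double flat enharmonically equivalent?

Yes

C## = pitch class 2 and Ebb = pitch class 2 — the same pitch class, so they are enharmonic equivalents.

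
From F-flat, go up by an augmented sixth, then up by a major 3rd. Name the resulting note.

F#

An augmented sixth up from Fb is D (letter D, 10 semitones up).
A major third up from D is F# (letter F, 4 semitones up).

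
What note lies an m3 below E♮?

C#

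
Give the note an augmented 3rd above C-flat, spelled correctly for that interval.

E

C up a major third is E, so the target letter is E.
From Cb, an augmented third is 5 semitones up: E.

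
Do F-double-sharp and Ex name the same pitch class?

F## is pitch class 7; E## is pitch class 6.
The pitch classes differ (7 vs. 6), so they are not enharmonic equivalents.

No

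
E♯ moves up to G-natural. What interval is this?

The letter names run E→G, a span of 2 letter steps, so the interval is some kind of third.
E# to G is 2 semitones. A major third is 4, so 2 makes it diminished.

diminished third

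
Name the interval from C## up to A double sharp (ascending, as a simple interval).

Counting letters C–D–E–F–G–A gives a sixth.
C##→A## = 9 semitones, exactly the major sixth.

major sixth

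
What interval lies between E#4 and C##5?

major sixth

The letter names run E→C, a span of 5 letter steps, so the interval is some kind of sixth.
E# to C## is 9 semitones. A major sixth is 9, so 9 makes it major.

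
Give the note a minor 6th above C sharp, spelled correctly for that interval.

A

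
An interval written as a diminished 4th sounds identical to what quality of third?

major

A diminished fourth spans 4 semitones.
A third spanning 4 semitones is major (the major third is 4).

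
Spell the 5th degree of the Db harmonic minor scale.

The Db harmonic minor scale runs Db Eb Fb Gb Ab Bbb C.
Degree 5 is Ab.

Ab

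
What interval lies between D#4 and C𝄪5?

The letter names run D→C, a span of 6 letter steps, so the interval is some kind of seventh.
D# to C## is 11 semitones. A major seventh is 11, so 11 makes it major.

major seventh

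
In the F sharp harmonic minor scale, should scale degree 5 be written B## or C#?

Each scale degree takes a distinct letter name. Degree 5 of a scale on F must use the letter C.
C# and B## are enharmonically the same pitch, but only C# uses the letter C, so it is the correct spelling here.

C#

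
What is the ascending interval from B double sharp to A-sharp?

diminished seventh

Counting letters B–C–D–E–F–G–A gives a seventh.
B##→A# = 9 semitones, 2 narrower than the major seventh (11), so diminished.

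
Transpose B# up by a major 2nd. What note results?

A second above B lands on the letter C.
A major second spans 2 semitones, so B# moves to pitch class 2. On the letter C that is C##.

C##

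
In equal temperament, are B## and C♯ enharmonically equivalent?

B## = pitch class 1 and C# = pitch class 1 — the same pitch class, so they are enharmonic equivalents.

Yes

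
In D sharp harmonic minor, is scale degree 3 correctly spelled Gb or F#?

Each scale degree takes a distinct letter name. Degree 3 of a scale on D must use the letter F.
F# and Gb are enharmonically the same pitch, but only F# uses the letter F, so it is the correct spelling here.

F#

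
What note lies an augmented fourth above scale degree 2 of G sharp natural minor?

Scale degree 2 of G# natural minor is A#.
An augmented fourth (6 semitones) above A# lands on the letter D, giving D##.

D##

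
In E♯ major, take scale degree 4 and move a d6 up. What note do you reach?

Scale degree 4 of E# major is A#.
A diminished sixth (7 semitones) above A# lands on the letter F, giving F.

F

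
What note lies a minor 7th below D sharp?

A seventh below D lands on the letter E.
A minor seventh spans 10 semitones, so D# moves to pitch class 5. On the letter E that is E#.

E#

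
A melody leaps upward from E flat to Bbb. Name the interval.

The letter names run E→B, a span of 4 letter steps, so the interval is some kind of fifth.
Eb to Bbb is 6 semitones. A perfect fifth is 7, so 6 makes it diminished.

diminished fifth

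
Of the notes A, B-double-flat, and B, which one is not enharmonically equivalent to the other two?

B

In 12-tone equal temperament, enharmonic equivalents share a pitch class. A is pitch class 9; Bbb is pitch class 9; B is pitch class 11.
A and Bbb share pitch class 9, while B is pitch class 11.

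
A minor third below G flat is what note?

G down a major third is Eb, so the target letter is E.
From Gb, a minor third is 3 semitones down: Eb.

Eb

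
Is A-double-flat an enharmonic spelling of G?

Yes

Abb = pitch class 7 and G = pitch class 7 — the same pitch class, so they are enharmonic equivalents.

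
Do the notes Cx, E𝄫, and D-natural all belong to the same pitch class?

C## is pitch class 2; Ebb is pitch class 2; D is pitch class 2.
All spellings map to pitch class 2, so they are enharmonically equivalent.

Yes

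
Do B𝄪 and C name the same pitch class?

No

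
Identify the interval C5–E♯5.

augmented third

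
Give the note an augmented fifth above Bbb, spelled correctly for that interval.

B up a perfect fifth is F#, so the target letter is F.
From Bbb, an augmented fifth is 8 semitones up: F.

F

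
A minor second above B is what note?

C

A second above B lands on the letter C.
A minor second spans 1 semitone, so B moves to pitch class 0. On the letter C that is C.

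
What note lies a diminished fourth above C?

Fb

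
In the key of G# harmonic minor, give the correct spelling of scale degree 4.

Degree 4 takes the letter 3 steps above G, which is C.
In harmonic minor, degree 4 sits 5 semitones above the tonic. G# + 5 semitones is pitch class 1, spelled on C as C#.

C#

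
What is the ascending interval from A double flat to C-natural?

augmented third

The letter names run A→C, a span of 2 letter steps, so the interval is some kind of third.
Abb to C is 5 semitones. A major third is 4, so 5 makes it augmented.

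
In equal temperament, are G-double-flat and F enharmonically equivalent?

Gbb = pitch class 5 and F = pitch class 5 — the same pitch class, so they are enharmonic equivalents.

Yes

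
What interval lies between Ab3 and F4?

Counting letters A–B–C–D–E–F gives a sixth.
Ab→F = 9 semitones, exactly the major sixth.

major sixth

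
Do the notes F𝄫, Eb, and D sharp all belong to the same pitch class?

Yes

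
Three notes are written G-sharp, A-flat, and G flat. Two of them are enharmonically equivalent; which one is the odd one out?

Gb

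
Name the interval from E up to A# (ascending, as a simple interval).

Counting letters E–F–G–A gives a fourth.
E→A# = 6 semitones, 1 wider than the perfect fourth (5), so augmented.

augmented fourth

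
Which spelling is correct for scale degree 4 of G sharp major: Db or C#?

C#

Each scale degree takes a distinct letter name. Degree 4 of a scale on G must use the letter C.
C# and Db are enharmonically the same pitch, but only C# uses the letter C, so it is the correct spelling here.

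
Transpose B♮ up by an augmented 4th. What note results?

E#

A fourth above B lands on the letter E.
An augmented fourth spans 6 semitones, so B moves to pitch class 5. On the letter E that is E#.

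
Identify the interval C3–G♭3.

Counting letters C–D–E–F–G gives a fifth.
C→Gb = 6 semitones, 1 narrower than the perfect fifth (7), so diminished.

diminished fifth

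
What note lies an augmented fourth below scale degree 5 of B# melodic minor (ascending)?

C#

Scale degree 5 of B# melodic minor (ascending) is F##.
An augmented fourth (6 semitones) below F## lands on the letter C, giving C#.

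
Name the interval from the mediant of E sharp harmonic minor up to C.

diminished fourth

The mediant of E# harmonic minor is G#.
G# up to C: letters G→C make it a fourth; 4 semitones makes it diminished.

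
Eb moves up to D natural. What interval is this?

major seventh

The letter names run E→D, a span of 6 letter steps, so the interval is some kind of seventh.
Eb to D is 11 semitones. A major seventh is 11, so 11 makes it major.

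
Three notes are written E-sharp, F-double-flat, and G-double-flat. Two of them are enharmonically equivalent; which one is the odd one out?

In 12-tone equal temperament, enharmonic equivalents share a pitch class. E# is pitch class 5; Fbb is pitch class 3; Gbb is pitch class 5.
E# and Gbb share pitch class 5, while Fbb is pitch class 3.

Fbb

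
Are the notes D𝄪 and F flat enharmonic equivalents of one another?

D## is pitch class 4; Fb is pitch class 4.
All spellings map to pitch class 4, so they are enharmonically equivalent.

Yes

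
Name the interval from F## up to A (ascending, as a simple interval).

diminished third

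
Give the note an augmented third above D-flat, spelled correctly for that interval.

A third above D lands on the letter F.
An augmented third spans 5 semitones, so Db moves to pitch class 6. On the letter F that is F#.

F#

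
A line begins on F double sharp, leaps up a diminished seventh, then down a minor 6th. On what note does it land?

G#

A diminished seventh up from F## is E (letter E, 9 semitones up).
A minor sixth down from E is G# (letter G, 8 semitones down).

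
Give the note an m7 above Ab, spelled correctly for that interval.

A seventh above A lands on the letter G.
A minor seventh spans 10 semitones, so Ab moves to pitch class 6. On the letter G that is Gb.

Gb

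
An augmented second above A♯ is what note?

A up a major second is B, so the target letter is B.
From A#, an augmented second is 3 semitones up: B##.

B##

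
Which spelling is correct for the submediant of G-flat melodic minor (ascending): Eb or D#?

Eb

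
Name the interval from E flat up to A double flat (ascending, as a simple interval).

diminished fourth

The letter names run E→A, a span of 3 letter steps, so the interval is some kind of fourth.
Eb to Abb is 4 semitones. A perfect fourth is 5, so 4 makes it diminished.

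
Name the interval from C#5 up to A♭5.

diminished sixth

The letter names run C→A, a span of 5 letter steps, so the interval is some kind of sixth.
C# to Ab is 7 semitones. A major sixth is 9, so 7 makes it diminished.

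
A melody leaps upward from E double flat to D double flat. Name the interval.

The letter names run E→D, a span of 6 letter steps, so the interval is some kind of seventh.
Ebb to Dbb is 10 semitones. A major seventh is 11, so 10 makes it minor.

minor seventh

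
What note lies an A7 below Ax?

B

A down a major seventh is Bb, so the target letter is B.
From A##, an augmented seventh is 12 semitones down: B.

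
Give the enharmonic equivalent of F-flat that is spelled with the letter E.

E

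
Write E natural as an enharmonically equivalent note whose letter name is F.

Plain F sits 1 semitone above E, so on the letter F the same pitch needs a flat: Fb.

Fb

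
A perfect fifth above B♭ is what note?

B up a perfect fifth is F#, so the target letter is F.
From Bb, a perfect fifth is 7 semitones up: F.

F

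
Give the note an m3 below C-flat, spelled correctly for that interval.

Ab

C down a major third is Ab, so the target letter is A.
From Cb, a minor third is 3 semitones down: Ab.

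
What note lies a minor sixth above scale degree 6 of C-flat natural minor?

Fbb

Scale degree 6 of Cb natural minor is Abb.
A minor sixth (8 semitones) above Abb lands on the letter F, giving Fbb.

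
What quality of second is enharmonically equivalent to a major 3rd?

doubly augmented

A major third spans 4 semitones.
A second spanning 4 semitones is doubly augmented (the major second is 2).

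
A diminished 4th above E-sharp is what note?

E up a perfect fourth is A, so the target letter is A.
From E#, a diminished fourth is 4 semitones up: A.

A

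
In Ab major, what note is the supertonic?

Degree 2 takes the letter 1 step above A, which is B.
In major, degree 2 sits 2 semitones above the tonic. Ab + 2 semitones is pitch class 10, spelled on B as Bb.

Bb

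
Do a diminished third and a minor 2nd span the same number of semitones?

A diminished third spans 2 semitones; a minor second spans 1.
The spans differ, so they are not enharmonic equivalents.

No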